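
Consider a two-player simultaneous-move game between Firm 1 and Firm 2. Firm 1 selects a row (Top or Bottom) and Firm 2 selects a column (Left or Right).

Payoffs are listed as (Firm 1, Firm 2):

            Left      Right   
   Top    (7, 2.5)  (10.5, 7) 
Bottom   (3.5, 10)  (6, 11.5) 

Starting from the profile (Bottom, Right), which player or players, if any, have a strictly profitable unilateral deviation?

Firm 1 at (Bottom, Right) earns 6; deviating to Top yields 10.5 — a strict improvement.
Firm 2 earns 11.5; deviating to Left yields 10 — not better.
Only Firm 1 has a strictly profitable deviation.

Firm 1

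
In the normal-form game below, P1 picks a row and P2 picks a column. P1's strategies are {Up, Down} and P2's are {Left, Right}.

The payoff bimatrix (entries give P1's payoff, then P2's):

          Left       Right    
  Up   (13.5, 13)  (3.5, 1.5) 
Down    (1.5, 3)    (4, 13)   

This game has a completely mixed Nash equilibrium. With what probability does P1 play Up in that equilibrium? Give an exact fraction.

20/43

Let p be the probability that P1 plays Up. In a completely mixed equilibrium, P2 must be indifferent between Left and Right.
P2's expected payoff from Left is 13p + 3(1−p); from Right it is 1.5p + 13(1−p).
Setting these equal: 10p + 3 = −11.5p + 13, so p = 20/43.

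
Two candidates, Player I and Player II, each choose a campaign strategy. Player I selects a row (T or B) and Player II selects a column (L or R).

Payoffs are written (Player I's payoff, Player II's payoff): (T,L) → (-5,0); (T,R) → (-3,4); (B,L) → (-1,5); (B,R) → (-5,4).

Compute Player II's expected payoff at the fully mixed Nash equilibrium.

4

First find p, the probability Player I plays T, from Player II's indifference between L and R: 5(1−p) = 4p + 4(1−p), giving p = 1/5.
Since Player II is indifferent in equilibrium, Player II's expected payoff equals the payoff from either column against (1/5, 4/5). Using L: 5(4/5) = 4.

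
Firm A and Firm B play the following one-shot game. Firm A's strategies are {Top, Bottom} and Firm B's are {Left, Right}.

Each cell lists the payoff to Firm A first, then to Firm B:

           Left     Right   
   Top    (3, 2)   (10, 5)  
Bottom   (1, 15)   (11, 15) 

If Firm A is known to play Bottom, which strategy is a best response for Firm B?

either — both Left and Right are best responses

Against Bottom, Firm B earns 15 from Left and 15 from Right.
So either strategy is a best response.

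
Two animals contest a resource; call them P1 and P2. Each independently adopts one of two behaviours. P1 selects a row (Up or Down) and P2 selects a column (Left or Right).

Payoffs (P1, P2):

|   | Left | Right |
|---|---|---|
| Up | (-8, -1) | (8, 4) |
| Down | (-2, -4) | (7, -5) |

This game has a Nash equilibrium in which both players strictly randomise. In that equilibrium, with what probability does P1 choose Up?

1/6

Let r be the probability that P1 plays Up. In a completely mixed equilibrium, P2 must be indifferent between Left and Right.
P2's expected payoff from Left is −r − 4(1−r); from Right it is 4r − 5(1−r).
Setting these equal: 3r − 4 = 9r − 5, so r = 1/6.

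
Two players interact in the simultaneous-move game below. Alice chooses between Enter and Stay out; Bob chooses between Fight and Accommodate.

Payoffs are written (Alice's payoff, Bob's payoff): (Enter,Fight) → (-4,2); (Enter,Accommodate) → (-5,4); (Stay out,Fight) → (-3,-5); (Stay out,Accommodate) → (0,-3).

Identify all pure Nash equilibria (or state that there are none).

(Stay out, Accommodate)

(Enter, Fight): Alice prefers Stay out (-3 > -4); Bob prefers Accommodate (4 > 2) — not an equilibrium.
(Enter, Accommodate): Alice prefers Stay out (0 > -5) — not an equilibrium.
(Stay out, Fight): Bob prefers Accommodate (-3 > -5) — not an equilibrium.
(Stay out, Accommodate): Alice gets 0 ≥ -5 from Enter, and Bob gets -3 ≥ -5 from Fight — Nash equilibrium.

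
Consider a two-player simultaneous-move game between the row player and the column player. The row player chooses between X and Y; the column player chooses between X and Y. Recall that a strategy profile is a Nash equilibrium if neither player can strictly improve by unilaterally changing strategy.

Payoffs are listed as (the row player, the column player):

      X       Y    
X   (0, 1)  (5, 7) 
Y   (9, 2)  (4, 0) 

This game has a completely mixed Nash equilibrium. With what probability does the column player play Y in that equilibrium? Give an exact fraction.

9/10

Let y be the probability that the column player plays X. In a completely mixed equilibrium, the row player must be indifferent between X and Y.
The row player's expected payoff from X is 5(1−y); from Y it is 9y + 4(1−y).
Setting these equal: −5y + 5 = 5y + 4, so y = 1/10.
Therefore the column player plays Y with probability 1 − 1/10 = 9/10.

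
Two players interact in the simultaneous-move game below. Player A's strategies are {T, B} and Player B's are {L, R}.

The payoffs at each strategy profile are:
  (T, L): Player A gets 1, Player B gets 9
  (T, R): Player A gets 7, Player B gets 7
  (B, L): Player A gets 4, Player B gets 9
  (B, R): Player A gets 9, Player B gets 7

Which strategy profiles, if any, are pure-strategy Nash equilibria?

(B, L)

(T, L): Player A prefers B (4 > 1) — not an equilibrium.
(T, R): Player A prefers B (9 > 7); Player B prefers L (9 > 7) — not an equilibrium.
(B, L): Player A gets 4 ≥ 1 from T, and Player B gets 9 ≥ 7 from R — Nash equilibrium.
(B, R): Player B prefers L (9 > 7) — not an equilibrium.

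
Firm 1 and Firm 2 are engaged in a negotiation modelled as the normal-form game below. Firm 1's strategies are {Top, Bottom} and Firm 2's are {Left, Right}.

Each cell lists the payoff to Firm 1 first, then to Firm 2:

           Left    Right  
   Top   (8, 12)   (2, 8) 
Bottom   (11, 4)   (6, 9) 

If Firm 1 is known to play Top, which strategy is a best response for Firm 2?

Left

Against Top, Firm 2 earns 12 from Left and 8 from Right.
So Left is the best response.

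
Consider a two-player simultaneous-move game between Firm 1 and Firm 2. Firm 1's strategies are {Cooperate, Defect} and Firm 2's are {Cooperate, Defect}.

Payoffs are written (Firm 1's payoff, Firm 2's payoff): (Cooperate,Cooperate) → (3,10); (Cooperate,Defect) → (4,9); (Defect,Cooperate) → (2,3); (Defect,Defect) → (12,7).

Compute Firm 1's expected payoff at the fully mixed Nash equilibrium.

First find q, the probability Firm 2 plays Cooperate, from Firm 1's indifference between Cooperate and Defect: 3q + 4(1−q) = 2q + 12(1−q), giving q = 8/9.
Since Firm 1 is indifferent in equilibrium, Firm 1's expected payoff equals the payoff from either row against (8/9, 1/9). Using Cooperate: 3(8/9) + 4(1/9) = 28/9.

28/9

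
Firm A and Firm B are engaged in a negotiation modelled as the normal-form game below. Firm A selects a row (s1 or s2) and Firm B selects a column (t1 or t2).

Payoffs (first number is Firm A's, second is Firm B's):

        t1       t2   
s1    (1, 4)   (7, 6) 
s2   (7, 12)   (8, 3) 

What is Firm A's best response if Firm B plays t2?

Against t2, Firm A earns 7 from s1 and 8 from s2.
So s2 is the best response.

s2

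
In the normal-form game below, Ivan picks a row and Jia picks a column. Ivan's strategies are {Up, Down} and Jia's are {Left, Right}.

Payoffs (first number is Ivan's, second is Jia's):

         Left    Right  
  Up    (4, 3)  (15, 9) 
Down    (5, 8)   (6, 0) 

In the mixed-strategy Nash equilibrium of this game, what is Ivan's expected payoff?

51/10

First find y, the probability Jia plays Left, from Ivan's indifference between Up and Down: 4y + 15(1−y) = 5y + 6(1−y), giving y = 9/10.
Since Ivan is indifferent in equilibrium, Ivan's expected payoff equals the payoff from either row against (9/10, 1/10). Using Up: 4(9/10) + 15(1/10) = 51/10.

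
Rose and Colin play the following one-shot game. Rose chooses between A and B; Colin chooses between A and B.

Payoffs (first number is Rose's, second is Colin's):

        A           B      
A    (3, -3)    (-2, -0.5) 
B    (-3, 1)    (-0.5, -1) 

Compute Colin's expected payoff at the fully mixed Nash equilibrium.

-7/9

First find x, the probability Rose plays A, from Colin's indifference between A and B: −3x + (1−x) = −0.5x − (1−x), giving x = 4/9.
Since Colin is indifferent in equilibrium, Colin's expected payoff equals the payoff from either column against (4/9, 5/9). Using A: −3(4/9) + (5/9) = -7/9.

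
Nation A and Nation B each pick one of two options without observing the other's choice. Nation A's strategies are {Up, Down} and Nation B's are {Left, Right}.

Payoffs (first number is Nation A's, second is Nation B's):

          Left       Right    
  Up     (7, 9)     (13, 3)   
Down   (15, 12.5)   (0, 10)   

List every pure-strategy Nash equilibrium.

(Down, Left)

(Up, Left): Nation A prefers Down (15 > 7) — not an equilibrium.
(Up, Right): Nation B prefers Left (9 > 3) — not an equilibrium.
(Down, Left): Nation A gets 15 ≥ 7 from Up, and Nation B gets 12.5 ≥ 10 from Right — Nash equilibrium.
(Down, Right): Nation A prefers Up (13 > 0); Nation B prefers Left (12.5 > 10) — not an equilibrium.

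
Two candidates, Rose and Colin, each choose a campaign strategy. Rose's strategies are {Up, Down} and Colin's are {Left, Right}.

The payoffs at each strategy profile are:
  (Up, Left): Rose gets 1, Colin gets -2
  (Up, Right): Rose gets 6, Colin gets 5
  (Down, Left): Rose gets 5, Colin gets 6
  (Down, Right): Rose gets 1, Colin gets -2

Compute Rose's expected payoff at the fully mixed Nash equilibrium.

29/9

First find y, the probability Colin plays Left, from Rose's indifference between Up and Down: y + 6(1−y) = 5y + (1−y), giving y = 5/9.
Since Rose is indifferent in equilibrium, Rose's expected payoff equals the payoff from either row against (5/9, 4/9). Using Up: (5/9) + 6(4/9) = 29/9.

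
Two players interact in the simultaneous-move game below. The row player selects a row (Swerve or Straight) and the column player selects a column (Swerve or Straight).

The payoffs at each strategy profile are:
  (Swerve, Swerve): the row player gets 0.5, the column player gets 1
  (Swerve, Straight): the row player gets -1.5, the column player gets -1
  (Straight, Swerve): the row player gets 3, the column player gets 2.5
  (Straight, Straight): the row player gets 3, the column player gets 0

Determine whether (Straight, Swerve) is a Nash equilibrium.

Yes

At (Straight, Swerve), the row player earns 3; switching to Swerve would give 0.5, so the row player has no profitable deviation.
The column player earns 2.5; switching to Straight would give 0, so the column player has no profitable deviation.
Neither player can gain by a unilateral deviation, so this profile is a Nash equilibrium.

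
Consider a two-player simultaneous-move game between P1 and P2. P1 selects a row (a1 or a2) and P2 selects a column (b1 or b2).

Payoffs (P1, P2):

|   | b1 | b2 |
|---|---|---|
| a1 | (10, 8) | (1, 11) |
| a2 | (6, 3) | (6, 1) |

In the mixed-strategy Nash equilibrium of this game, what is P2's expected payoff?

5

First find p, the probability P1 plays a1, from P2's indifference between b1 and b2: 8p + 3(1−p) = 11p + (1−p), giving p = 2/5.
Since P2 is indifferent in equilibrium, P2's expected payoff equals the payoff from either column against (2/5, 3/5). Using b1: 8(2/5) + 3(3/5) = 5.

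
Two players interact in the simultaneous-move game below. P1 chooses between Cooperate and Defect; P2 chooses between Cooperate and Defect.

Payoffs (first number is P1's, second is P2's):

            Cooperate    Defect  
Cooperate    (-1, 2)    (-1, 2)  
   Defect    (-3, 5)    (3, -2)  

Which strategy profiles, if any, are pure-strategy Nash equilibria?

(Cooperate, Cooperate)

(Cooperate, Cooperate): P1 gets -1 ≥ -3 from Defect, and P2 gets 2 ≥ 2 from Defect — Nash equilibrium.
(Cooperate, Defect): P1 prefers Defect (3 > -1) — not an equilibrium.
(Defect, Cooperate): P1 prefers Cooperate (-1 > -3) — not an equilibrium.
(Defect, Defect): P2 prefers Cooperate (5 > -2) — not an equilibrium.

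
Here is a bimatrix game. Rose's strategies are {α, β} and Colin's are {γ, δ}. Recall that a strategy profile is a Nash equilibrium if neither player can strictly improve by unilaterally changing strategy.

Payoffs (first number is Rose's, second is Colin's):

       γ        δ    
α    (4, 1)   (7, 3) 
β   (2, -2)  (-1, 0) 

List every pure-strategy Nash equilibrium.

(α, γ): Colin prefers δ (3 > 1) — not an equilibrium.
(α, δ): Rose gets 7 ≥ -1 from β, and Colin gets 3 ≥ 1 from γ — Nash equilibrium.
(β, γ): Rose prefers α (4 > 2); Colin prefers δ (0 > -2) — not an equilibrium.
(β, δ): Rose prefers α (7 > -1) — not an equilibrium.

(α, δ)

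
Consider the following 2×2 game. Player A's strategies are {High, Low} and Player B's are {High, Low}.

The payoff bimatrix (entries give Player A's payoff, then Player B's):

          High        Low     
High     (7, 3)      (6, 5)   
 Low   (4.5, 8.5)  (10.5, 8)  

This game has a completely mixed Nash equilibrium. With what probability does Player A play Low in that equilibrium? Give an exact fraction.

4/5

Let x be the probability that Player A plays High. In a completely mixed equilibrium, Player B must be indifferent between High and Low.
Player B's expected payoff from High is 3x + 8.5(1−x); from Low it is 5x + 8(1−x).
Setting these equal: −5.5x + 8.5 = −3x + 8, so x = 1/5.
Therefore Player A plays Low with probability 1 − 1/5 = 4/5.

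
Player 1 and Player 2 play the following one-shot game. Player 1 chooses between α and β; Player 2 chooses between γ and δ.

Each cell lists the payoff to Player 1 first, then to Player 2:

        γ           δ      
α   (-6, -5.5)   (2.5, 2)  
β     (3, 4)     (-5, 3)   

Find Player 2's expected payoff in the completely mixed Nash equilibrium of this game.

First find x, the probability Player 1 plays α, from Player 2's indifference between γ and δ: −5.5x + 4(1−x) = 2x + 3(1−x), giving x = 2/17.
Since Player 2 is indifferent in equilibrium, Player 2's expected payoff equals the payoff from either column against (2/17, 15/17). Using γ: −5.5(2/17) + 4(15/17) = 49/17.

49/17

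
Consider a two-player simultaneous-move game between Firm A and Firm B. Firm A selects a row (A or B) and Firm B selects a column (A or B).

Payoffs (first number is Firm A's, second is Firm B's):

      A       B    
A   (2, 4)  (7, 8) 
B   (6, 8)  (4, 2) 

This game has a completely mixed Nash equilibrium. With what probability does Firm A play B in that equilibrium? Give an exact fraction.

Let x be the probability that Firm A plays A. In a completely mixed equilibrium, Firm B must be indifferent between A and B.
Firm B's expected payoff from A is 4x + 8(1−x); from B it is 8x + 2(1−x).
Setting these equal: −4x + 8 = 6x + 2, so x = 3/5.
Therefore Firm A plays B with probability 1 − 3/5 = 2/5.

2/5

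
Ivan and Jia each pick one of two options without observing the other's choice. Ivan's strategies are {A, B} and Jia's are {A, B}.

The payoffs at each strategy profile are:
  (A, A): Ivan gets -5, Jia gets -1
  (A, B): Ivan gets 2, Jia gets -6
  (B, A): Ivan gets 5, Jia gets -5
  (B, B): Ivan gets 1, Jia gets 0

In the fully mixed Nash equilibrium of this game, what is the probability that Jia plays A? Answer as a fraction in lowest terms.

1/11

Let c be the probability that Jia plays A. In a completely mixed equilibrium, Ivan must be indifferent between A and B.
Ivan's expected payoff from A is −5c + 2(1−c); from B it is 5c + (1−c).
Setting these equal: −7c + 2 = 4c + 1, so c = 1/11.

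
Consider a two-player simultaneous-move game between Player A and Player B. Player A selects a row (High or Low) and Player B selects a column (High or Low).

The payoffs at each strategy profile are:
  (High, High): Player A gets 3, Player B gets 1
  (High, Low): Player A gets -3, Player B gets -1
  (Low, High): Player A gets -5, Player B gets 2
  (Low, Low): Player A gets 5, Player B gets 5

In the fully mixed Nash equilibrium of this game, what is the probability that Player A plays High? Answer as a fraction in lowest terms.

3/5

Let x be the probability that Player A plays High. In a completely mixed equilibrium, Player B must be indifferent between High and Low.
Player B's expected payoff from High is x + 2(1−x); from Low it is −x + 5(1−x).
Setting these equal: −x + 2 = −6x + 5, so x = 3/5.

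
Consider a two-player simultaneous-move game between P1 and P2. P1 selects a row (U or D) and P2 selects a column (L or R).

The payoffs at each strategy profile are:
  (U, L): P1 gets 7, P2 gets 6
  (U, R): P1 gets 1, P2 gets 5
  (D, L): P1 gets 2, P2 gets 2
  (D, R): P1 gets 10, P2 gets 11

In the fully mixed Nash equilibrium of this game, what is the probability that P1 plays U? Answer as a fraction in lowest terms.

Let x be the probability that P1 plays U. In a completely mixed equilibrium, P2 must be indifferent between L and R.
P2's expected payoff from L is 6x + 2(1−x); from R it is 5x + 11(1−x).
Setting these equal: 4x + 2 = −6x + 11, so x = 9/10.

9/10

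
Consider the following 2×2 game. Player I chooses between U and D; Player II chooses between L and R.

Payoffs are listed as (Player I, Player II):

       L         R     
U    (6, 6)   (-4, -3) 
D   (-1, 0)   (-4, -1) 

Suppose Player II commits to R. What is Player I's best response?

Against R, Player I earns -4 from U and -4 from D.
So either strategy is a best response.

either — both U and D are best responses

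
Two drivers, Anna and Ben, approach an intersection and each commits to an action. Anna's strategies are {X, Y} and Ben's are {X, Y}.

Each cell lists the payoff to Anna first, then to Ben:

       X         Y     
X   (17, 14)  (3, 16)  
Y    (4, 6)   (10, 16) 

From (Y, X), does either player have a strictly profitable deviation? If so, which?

Anna at (Y, X) earns 4; deviating to X yields 17 — a strict improvement.
Ben earns 6; deviating to Y yields 16 — a strict improvement.
Both Anna and Ben have strictly profitable deviations.

Both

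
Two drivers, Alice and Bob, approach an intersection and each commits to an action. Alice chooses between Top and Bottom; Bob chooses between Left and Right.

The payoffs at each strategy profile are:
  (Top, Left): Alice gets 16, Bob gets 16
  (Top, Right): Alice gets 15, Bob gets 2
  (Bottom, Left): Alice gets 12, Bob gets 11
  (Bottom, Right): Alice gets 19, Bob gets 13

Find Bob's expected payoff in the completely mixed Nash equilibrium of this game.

First find x, the probability Alice plays Top, from Bob's indifference between Left and Right: 16x + 11(1−x) = 2x + 13(1−x), giving x = 1/8.
Since Bob is indifferent in equilibrium, Bob's expected payoff equals the payoff from either column against (1/8, 7/8). Using Left: 16(1/8) + 11(7/8) = 93/8.

93/8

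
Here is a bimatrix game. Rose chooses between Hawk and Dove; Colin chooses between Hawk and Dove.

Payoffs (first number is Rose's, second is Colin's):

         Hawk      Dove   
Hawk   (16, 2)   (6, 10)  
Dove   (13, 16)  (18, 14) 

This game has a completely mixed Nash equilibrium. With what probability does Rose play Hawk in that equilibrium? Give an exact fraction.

1/5

Let p be the probability that Rose plays Hawk. In a completely mixed equilibrium, Colin must be indifferent between Hawk and Dove.
Colin's expected payoff from Hawk is 2p + 16(1−p); from Dove it is 10p + 14(1−p).
Setting these equal: −14p + 16 = −4p + 14, so p = 1/5.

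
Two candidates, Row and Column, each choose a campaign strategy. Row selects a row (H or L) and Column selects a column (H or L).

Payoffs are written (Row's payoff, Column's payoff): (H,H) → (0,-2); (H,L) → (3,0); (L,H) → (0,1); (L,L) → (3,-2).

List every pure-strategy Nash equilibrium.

(H, H): Column prefers L (0 > -2) — not an equilibrium.
(H, L): Row gets 3 ≥ 3 from L, and Column gets 0 ≥ -2 from H — Nash equilibrium.
(L, H): Row gets 0 ≥ 0 from H, and Column gets 1 ≥ -2 from L — Nash equilibrium.
(L, L): Column prefers H (1 > -2) — not an equilibrium.

(H, L) and (L, H)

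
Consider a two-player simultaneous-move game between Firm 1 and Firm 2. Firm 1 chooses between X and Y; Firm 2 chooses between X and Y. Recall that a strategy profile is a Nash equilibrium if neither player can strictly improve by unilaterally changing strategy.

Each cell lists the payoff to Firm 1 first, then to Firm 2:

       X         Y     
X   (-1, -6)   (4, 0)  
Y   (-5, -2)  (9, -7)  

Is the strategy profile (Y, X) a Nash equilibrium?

At (Y, X), Firm 1 earns -5; switching to X would give -1, so Firm 1 would deviate.
Firm 2 earns -2; switching to Y would give -7, so Firm 2 has no profitable deviation.
Since at least one player can profitably deviate, this is not a Nash equilibrium.

No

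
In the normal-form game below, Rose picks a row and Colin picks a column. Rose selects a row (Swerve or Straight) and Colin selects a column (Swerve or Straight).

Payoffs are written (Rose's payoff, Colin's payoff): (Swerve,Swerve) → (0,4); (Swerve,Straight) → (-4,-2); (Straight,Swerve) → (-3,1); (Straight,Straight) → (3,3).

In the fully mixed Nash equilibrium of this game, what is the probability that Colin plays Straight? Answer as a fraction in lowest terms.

Let q be the probability that Colin plays Swerve. In a completely mixed equilibrium, Rose must be indifferent between Swerve and Straight.
Rose's expected payoff from Swerve is −4(1−q); from Straight it is −3q + 3(1−q).
Setting these equal: 4q − 4 = −6q + 3, so q = 7/10.
Therefore Colin plays Straight with probability 1 − 7/10 = 3/10.

3/10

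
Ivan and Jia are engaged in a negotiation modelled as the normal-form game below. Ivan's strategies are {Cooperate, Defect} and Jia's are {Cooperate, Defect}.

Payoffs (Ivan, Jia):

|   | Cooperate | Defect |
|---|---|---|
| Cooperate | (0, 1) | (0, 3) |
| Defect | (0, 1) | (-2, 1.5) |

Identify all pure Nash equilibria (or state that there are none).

(Cooperate, Cooperate): Jia prefers Defect (3 > 1) — not an equilibrium.
(Cooperate, Defect): Ivan gets 0 ≥ -2 from Defect, and Jia gets 3 ≥ 1 from Cooperate — Nash equilibrium.
(Defect, Cooperate): Jia prefers Defect (1.5 > 1) — not an equilibrium.
(Defect, Defect): Ivan prefers Cooperate (0 > -2) — not an equilibrium.

(Cooperate, Defect)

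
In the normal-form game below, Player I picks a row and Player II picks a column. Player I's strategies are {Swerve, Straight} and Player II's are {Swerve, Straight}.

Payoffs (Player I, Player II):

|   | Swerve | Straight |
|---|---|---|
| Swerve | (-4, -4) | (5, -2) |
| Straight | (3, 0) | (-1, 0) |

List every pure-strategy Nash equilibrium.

(Swerve, Swerve): Player I prefers Straight (3 > -4); Player II prefers Straight (-2 > -4) — not an equilibrium.
(Swerve, Straight): Player I gets 5 ≥ -1 from Straight, and Player II gets -2 ≥ -4 from Swerve — Nash equilibrium.
(Straight, Swerve): Player I gets 3 ≥ -4 from Swerve, and Player II gets 0 ≥ 0 from Straight — Nash equilibrium.
(Straight, Straight): Player I prefers Swerve (5 > -1) — not an equilibrium.

(Swerve, Straight) and (Straight, Swerve)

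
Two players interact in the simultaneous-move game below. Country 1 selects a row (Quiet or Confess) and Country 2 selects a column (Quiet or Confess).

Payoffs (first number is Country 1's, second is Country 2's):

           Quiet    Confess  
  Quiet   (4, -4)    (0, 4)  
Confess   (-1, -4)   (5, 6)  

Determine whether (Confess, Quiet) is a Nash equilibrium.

At (Confess, Quiet), Country 1 earns -1; switching to Quiet would give 4, so Country 1 would deviate.
Country 2 earns -4; switching to Confess would give 6, so Country 2 would deviate.
Since at least one player can profitably deviate, this is not a Nash equilibrium.

No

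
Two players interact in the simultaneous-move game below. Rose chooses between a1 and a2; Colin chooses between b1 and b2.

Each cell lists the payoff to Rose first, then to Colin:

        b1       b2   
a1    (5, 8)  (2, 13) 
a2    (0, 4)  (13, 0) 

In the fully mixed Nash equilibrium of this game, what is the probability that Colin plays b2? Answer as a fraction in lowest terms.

5/16

Let q be the probability that Colin plays b1. In a completely mixed equilibrium, Rose must be indifferent between a1 and a2.
Rose's expected payoff from a1 is 5q + 2(1−q); from a2 it is 13(1−q).
Setting these equal: 3q + 2 = −13q + 13, so q = 11/16.
Therefore Colin plays b2 with probability 1 − 11/16 = 5/16.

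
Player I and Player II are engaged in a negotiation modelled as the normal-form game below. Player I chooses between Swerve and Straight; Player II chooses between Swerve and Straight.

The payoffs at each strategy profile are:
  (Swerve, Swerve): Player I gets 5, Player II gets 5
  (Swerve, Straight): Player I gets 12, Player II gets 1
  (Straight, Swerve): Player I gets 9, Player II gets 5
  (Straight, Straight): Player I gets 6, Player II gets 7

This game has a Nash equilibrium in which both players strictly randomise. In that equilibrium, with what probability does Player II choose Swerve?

Let y be the probability that Player II plays Swerve. In a completely mixed equilibrium, Player I must be indifferent between Swerve and Straight.
Player I's expected payoff from Swerve is 5y + 12(1−y); from Straight it is 9y + 6(1−y).
Setting these equal: −7y + 12 = 3y + 6, so y = 3/5.

3/5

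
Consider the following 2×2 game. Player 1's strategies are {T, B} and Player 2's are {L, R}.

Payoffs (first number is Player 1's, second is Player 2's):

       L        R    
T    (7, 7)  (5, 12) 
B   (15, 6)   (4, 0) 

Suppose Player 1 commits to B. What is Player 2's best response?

Against B, Player 2 earns 6 from L and 0 from R.
So L is the best response.

L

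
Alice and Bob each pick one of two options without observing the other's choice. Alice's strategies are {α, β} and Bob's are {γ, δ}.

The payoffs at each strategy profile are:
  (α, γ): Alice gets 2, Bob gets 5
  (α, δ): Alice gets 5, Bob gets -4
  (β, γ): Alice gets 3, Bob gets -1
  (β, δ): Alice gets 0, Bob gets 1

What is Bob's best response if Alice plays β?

Against β, Bob earns -1 from γ and 1 from δ.
So δ is the best response.

δ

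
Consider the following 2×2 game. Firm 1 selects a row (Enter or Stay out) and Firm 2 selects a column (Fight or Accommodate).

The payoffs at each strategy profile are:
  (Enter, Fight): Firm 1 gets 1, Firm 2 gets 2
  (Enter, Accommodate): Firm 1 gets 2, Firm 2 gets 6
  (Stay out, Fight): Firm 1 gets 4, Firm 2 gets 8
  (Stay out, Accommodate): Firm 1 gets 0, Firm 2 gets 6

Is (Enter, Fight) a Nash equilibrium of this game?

At (Enter, Fight), Firm 1 earns 1; switching to Stay out would give 4, so Firm 1 would deviate.
Firm 2 earns 2; switching to Accommodate would give 6, so Firm 2 would deviate.
Since at least one player can profitably deviate, this is not a Nash equilibrium.

No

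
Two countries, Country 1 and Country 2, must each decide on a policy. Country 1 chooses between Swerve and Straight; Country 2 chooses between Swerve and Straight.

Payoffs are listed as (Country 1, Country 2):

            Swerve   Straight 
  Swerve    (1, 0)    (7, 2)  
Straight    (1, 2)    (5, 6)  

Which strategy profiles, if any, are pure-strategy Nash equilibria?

(Swerve, Straight)

(Swerve, Swerve): Country 2 prefers Straight (2 > 0) — not an equilibrium.
(Swerve, Straight): Country 1 gets 7 ≥ 5 from Straight, and Country 2 gets 2 ≥ 0 from Swerve — Nash equilibrium.
(Straight, Swerve): Country 2 prefers Straight (6 > 2) — not an equilibrium.
(Straight, Straight): Country 1 prefers Swerve (7 > 5) — not an equilibrium.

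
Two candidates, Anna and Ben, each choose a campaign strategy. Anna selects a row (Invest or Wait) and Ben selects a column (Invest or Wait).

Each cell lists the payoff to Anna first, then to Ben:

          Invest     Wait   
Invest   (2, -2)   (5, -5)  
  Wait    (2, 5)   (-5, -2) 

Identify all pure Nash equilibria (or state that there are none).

(Invest, Invest) and (Wait, Invest)

(Invest, Invest): Anna gets 2 ≥ 2 from Wait, and Ben gets -2 ≥ -5 from Wait — Nash equilibrium.
(Invest, Wait): Ben prefers Invest (-2 > -5) — not an equilibrium.
(Wait, Invest): Anna gets 2 ≥ 2 from Invest, and Ben gets 5 ≥ -2 from Wait — Nash equilibrium.
(Wait, Wait): Anna prefers Invest (5 > -5); Ben prefers Invest (5 > -2) — not an equilibrium.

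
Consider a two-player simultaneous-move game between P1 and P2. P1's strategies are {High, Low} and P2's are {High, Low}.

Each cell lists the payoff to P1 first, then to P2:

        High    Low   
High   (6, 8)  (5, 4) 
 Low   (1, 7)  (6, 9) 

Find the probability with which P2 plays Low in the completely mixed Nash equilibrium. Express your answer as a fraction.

5/6

Let y be the probability that P2 plays High. In a completely mixed equilibrium, P1 must be indifferent between High and Low.
P1's expected payoff from High is 6y + 5(1−y); from Low it is y + 6(1−y).
Setting these equal: y + 5 = −5y + 6, so y = 1/6.
Therefore P2 plays Low with probability 1 − 1/6 = 5/6.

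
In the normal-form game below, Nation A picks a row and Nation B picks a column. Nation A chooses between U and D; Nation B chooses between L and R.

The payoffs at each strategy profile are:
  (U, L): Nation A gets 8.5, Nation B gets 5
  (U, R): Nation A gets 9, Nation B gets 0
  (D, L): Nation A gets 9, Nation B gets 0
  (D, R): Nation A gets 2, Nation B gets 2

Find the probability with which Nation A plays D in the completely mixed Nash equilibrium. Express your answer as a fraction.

5/7

Let r be the probability that Nation A plays U. In a completely mixed equilibrium, Nation B must be indifferent between L and R.
Nation B's expected payoff from L is 5r; from R it is 2(1−r).
Setting these equal: 5r = −2r + 2, so r = 2/7.
Therefore Nation A plays D with probability 1 − 2/7 = 5/7.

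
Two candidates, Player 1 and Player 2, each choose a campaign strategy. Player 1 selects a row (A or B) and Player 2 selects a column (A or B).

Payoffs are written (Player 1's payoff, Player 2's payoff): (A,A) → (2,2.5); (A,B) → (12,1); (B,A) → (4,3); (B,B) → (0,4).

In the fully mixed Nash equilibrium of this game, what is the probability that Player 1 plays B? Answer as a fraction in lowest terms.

3/5

Let p be the probability that Player 1 plays A. In a completely mixed equilibrium, Player 2 must be indifferent between A and B.
Player 2's expected payoff from A is 2.5p + 3(1−p); from B it is p + 4(1−p).
Setting these equal: −0.5p + 3 = −3p + 4, so p = 2/5.
Therefore Player 1 plays B with probability 1 − 2/5 = 3/5.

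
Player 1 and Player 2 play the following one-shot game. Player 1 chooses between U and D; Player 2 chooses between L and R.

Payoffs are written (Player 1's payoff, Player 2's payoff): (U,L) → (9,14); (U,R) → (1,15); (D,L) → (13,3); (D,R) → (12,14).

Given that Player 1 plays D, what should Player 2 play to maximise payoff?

Against D, Player 2 earns 3 from L and 14 from R.
So R is the best response.

R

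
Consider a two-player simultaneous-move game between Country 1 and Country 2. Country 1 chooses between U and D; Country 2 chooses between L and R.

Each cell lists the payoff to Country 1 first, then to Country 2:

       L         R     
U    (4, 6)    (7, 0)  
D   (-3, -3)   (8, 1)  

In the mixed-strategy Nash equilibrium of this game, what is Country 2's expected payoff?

First find p, the probability Country 1 plays U, from Country 2's indifference between L and R: 6p − 3(1−p) = (1−p), giving p = 2/5.
Since Country 2 is indifferent in equilibrium, Country 2's expected payoff equals the payoff from either column against (2/5, 3/5). Using L: 6(2/5) − 3(3/5) = 3/5.

3/5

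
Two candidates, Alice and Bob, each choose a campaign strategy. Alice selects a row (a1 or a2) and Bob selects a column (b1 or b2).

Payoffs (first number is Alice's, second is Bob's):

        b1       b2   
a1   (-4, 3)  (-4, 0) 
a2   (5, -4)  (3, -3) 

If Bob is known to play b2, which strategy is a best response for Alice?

a2

Against b2, Alice earns -4 from a1 and 3 from a2.
So a2 is the best response.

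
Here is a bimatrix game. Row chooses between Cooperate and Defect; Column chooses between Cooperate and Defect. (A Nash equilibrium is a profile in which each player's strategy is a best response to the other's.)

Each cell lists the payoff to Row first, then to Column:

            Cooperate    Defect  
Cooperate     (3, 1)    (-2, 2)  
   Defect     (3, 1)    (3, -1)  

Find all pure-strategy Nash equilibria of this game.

(Defect, Cooperate)

(Cooperate, Cooperate): Column prefers Defect (2 > 1) — not an equilibrium.
(Cooperate, Defect): Row prefers Defect (3 > -2) — not an equilibrium.
(Defect, Cooperate): Row gets 3 ≥ 3 from Cooperate, and Column gets 1 ≥ -1 from Defect — Nash equilibrium.
(Defect, Defect): Column prefers Cooperate (1 > -1) — not an equilibrium.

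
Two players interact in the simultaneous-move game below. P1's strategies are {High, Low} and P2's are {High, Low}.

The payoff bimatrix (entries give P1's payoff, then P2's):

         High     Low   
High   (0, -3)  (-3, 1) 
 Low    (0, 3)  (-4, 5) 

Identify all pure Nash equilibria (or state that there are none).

(High, High): P2 prefers Low (1 > -3) — not an equilibrium.
(High, Low): P1 gets -3 ≥ -4 from Low, and P2 gets 1 ≥ -3 from High — Nash equilibrium.
(Low, High): P2 prefers Low (5 > 3) — not an equilibrium.
(Low, Low): P1 prefers High (-3 > -4) — not an equilibrium.

(High, Low)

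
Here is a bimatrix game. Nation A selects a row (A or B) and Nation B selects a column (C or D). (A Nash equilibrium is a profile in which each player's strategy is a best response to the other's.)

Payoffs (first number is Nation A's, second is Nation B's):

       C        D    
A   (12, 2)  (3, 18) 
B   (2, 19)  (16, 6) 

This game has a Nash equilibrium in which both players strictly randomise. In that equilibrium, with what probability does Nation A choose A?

13/29

Let r be the probability that Nation A plays A. In a completely mixed equilibrium, Nation B must be indifferent between C and D.
Nation B's expected payoff from C is 2r + 19(1−r); from D it is 18r + 6(1−r).
Setting these equal: −17r + 19 = 12r + 6, so r = 13/29.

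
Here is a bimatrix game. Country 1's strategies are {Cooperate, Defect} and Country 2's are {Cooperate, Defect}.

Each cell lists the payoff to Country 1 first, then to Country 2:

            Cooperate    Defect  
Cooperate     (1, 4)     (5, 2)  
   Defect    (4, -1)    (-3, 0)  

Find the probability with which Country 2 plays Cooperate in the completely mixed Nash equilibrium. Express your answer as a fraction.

Let c be the probability that Country 2 plays Cooperate. In a completely mixed equilibrium, Country 1 must be indifferent between Cooperate and Defect.
Country 1's expected payoff from Cooperate is c + 5(1−c); from Defect it is 4c − 3(1−c).
Setting these equal: −4c + 5 = 7c − 3, so c = 8/11.

8/11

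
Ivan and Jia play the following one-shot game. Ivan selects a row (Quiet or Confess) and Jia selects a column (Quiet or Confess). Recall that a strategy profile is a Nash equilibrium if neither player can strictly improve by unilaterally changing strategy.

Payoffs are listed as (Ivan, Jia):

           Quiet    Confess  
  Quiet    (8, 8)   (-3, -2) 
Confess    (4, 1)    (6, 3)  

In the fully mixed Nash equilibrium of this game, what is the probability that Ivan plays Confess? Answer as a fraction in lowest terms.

Let p be the probability that Ivan plays Quiet. In a completely mixed equilibrium, Jia must be indifferent between Quiet and Confess.
Jia's expected payoff from Quiet is 8p + (1−p); from Confess it is −2p + 3(1−p).
Setting these equal: 7p + 1 = −5p + 3, so p = 1/6.
Therefore Ivan plays Confess with probability 1 − 1/6 = 5/6.

5/6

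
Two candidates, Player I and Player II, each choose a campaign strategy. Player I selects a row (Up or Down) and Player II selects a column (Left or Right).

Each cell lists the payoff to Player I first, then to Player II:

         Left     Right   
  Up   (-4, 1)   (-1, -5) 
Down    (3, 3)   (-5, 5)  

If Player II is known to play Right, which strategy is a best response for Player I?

Up

Against Right, Player I earns -1 from Up and -5 from Down.
So Up is the best response.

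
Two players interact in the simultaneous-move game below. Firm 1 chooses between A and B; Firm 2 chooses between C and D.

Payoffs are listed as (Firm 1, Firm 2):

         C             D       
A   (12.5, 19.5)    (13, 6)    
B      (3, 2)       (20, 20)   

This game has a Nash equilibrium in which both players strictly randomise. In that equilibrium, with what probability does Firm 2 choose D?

Let q be the probability that Firm 2 plays C. In a completely mixed equilibrium, Firm 1 must be indifferent between A and B.
Firm 1's expected payoff from A is 12.5q + 13(1−q); from B it is 3q + 20(1−q).
Setting these equal: −0.5q + 13 = −17q + 20, so q = 14/33.
Therefore Firm 2 plays D with probability 1 − 14/33 = 19/33.

19/33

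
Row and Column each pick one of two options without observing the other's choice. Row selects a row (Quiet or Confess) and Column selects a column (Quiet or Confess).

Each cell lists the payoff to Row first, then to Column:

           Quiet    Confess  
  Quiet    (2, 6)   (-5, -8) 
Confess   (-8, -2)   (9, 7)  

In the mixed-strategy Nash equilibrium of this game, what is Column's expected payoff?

26/23

First find p, the probability Row plays Quiet, from Column's indifference between Quiet and Confess: 6p − 2(1−p) = −8p + 7(1−p), giving p = 9/23.
Since Column is indifferent in equilibrium, Column's expected payoff equals the payoff from either column against (9/23, 14/23). Using Quiet: 6(9/23) − 2(14/23) = 26/23.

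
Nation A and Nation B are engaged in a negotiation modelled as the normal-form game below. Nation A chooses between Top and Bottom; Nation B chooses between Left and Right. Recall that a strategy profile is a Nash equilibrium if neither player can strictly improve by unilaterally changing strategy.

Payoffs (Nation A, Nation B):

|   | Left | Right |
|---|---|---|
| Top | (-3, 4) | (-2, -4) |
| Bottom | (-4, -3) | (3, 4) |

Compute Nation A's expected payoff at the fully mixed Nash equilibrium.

-17/6

First find q, the probability Nation B plays Left, from Nation A's indifference between Top and Bottom: −3q − 2(1−q) = −4q + 3(1−q), giving q = 5/6.
Since Nation A is indifferent in equilibrium, Nation A's expected payoff equals the payoff from either row against (5/6, 1/6). Using Top: −3(5/6) − 2(1/6) = -17/6.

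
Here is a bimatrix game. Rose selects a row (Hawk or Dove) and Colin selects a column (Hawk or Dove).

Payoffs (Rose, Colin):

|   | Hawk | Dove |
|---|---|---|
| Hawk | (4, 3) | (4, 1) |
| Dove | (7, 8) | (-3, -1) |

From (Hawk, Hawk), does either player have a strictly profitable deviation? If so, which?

Rose at (Hawk, Hawk) earns 4; deviating to Dove yields 7 — a strict improvement.
Colin earns 3; deviating to Dove yields 1 — not better.
Only Rose has a strictly profitable deviation.

Rose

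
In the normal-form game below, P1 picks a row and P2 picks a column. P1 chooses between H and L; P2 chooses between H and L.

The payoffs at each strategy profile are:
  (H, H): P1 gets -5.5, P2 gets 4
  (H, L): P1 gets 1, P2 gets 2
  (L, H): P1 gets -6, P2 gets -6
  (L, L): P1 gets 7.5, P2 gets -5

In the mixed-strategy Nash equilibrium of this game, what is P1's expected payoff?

First find y, the probability P2 plays H, from P1's indifference between H and L: −5.5y + (1−y) = −6y + 7.5(1−y), giving y = 13/14.
Since P1 is indifferent in equilibrium, P1's expected payoff equals the payoff from either row against (13/14, 1/14). Using H: −5.5(13/14) + (1/14) = -141/28.

-141/28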